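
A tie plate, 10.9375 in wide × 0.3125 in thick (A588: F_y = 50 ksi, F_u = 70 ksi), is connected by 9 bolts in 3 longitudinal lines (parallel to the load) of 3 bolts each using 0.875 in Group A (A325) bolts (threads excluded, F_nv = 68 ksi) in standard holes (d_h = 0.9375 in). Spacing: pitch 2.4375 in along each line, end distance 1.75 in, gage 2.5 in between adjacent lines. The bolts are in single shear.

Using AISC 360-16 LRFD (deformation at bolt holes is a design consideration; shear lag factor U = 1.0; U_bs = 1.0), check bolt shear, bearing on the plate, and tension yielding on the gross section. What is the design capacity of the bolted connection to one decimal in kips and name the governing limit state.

Bolt shear: A_b = π(0.875)²/4 = 0.60132 in². φR_n = 0.75 × 68 × 0.60132 × 9 × 1 = 276.0 kips.
Bearing (0.3125 in plate, F_u = 70 ksi): end bolts L_c = 1.75 − 0.9375/2 = 1.28125, R_n = min(1.2×1.28125×0.3125×70, 2.4×0.875×0.3125×70) = 33.633 kips/bolt; interior L_c = 2.4375 − 0.9375 = 1.5, R_n = 39.375 kips/bolt. φR_n = 0.75 × (3×33.633 + 6×39.375) = 252.9 kips.
Tension yield (gross): A_g = 10.9375×0.3125 = 3.418 in². φR_n = 0.90 × 50 × 3.418 = 153.8 kips.
Governing: min(276.0, 252.9, 153.8) = 153.8 kips → gross-section yield.

153.8 kips (gross-section yield governs)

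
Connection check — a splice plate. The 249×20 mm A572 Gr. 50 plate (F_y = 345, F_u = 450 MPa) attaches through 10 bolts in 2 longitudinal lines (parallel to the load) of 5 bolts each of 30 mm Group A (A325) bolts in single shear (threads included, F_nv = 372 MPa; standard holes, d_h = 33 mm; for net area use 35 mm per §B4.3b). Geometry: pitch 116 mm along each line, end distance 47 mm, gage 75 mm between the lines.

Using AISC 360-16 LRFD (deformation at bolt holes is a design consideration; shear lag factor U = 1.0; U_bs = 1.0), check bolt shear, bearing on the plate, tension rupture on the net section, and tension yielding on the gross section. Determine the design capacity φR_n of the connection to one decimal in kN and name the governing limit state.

Bolt shear: A_b = π(30)²/4 = 706.86 mm². φR_n = 0.75 × 372 × 706.86 × 10 × 1 = 1972.1 kN.
Bearing (20 mm plate, F_u = 450 MPa): end bolts L_c = 47 − 33/2 = 30.5, R_n = min(1.2×30.5×20×450, 2.4×30×20×450) = 329.4 kN/bolt; interior L_c = 116 − 33 = 83, R_n = 648 kN/bolt. φR_n = 0.75 × (2×329.4 + 8×648) = 4382.1 kN.
Tension rupture (net): A_n = (249 − 2×35)×20 = 3580 mm² (U = 1.0, A_e = A_n). φR_n = 0.75 × 450 × 3580 = 1208.3 kN.
Tension yield (gross): A_g = 249×20 = 4980 mm². φR_n = 0.90 × 345 × 4980 = 1546.3 kN.
Governing: min(1972.1, 4382.1, 1208.3, 1546.3) = 1208.3 kN → net-section rupture.

1208.3 kN (net-section rupture governs)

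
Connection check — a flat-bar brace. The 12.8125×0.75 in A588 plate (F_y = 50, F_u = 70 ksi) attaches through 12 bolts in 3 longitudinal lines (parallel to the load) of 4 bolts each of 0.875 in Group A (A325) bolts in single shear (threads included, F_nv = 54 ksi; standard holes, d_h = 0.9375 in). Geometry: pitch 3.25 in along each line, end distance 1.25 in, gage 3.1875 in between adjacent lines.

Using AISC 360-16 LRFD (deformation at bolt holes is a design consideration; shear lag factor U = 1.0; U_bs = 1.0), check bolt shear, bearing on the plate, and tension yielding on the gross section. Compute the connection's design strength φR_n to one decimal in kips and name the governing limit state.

292.2 kips (bolt shear governs)

Bolt shear: A_b = π(0.875)²/4 = 0.60132 in². φR_n = 0.75 × 54 × 0.60132 × 12 × 1 = 292.2 kips.
Bearing (0.75 in plate, F_u = 70 ksi): end bolts L_c = 1.25 − 0.9375/2 = 0.78125, R_n = min(1.2×0.78125×0.75×70, 2.4×0.875×0.75×70) = 49.219 kips/bolt; interior L_c = 3.25 − 0.9375 = 2.3125, R_n = 110.25 kips/bolt. φR_n = 0.75 × (3×49.219 + 9×110.25) = 854.9 kips.
Tension yield (gross): A_g = 12.8125×0.75 = 9.6094 in². φR_n = 0.90 × 50 × 9.6094 = 432.4 kips.
Governing: min(292.2, 854.9, 432.4) = 292.2 kips → bolt shear.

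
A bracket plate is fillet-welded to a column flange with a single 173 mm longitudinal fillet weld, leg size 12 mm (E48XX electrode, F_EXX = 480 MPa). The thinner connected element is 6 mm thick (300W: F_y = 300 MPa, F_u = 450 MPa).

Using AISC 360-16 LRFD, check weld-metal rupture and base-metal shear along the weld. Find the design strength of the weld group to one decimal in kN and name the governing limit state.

186.8 kN (base-metal shear governs)

Weld metal: throat = 0.707×12 = 8.484 mm, L = 173 mm. φR_n = 0.75 × 0.6 × 480 × 8.484 × 173 = 317.0 kN.
Base metal shear (6 mm plate): yield φR_n = 1.0×0.6×300×6×173 = 186.8 kN; rupture φR_n = 0.75×0.6×450×6×173 = 210.2 kN; take 186.8 kN (yield).
Governing: min(317.0, 186.8) = 186.8 kN → base-metal shear.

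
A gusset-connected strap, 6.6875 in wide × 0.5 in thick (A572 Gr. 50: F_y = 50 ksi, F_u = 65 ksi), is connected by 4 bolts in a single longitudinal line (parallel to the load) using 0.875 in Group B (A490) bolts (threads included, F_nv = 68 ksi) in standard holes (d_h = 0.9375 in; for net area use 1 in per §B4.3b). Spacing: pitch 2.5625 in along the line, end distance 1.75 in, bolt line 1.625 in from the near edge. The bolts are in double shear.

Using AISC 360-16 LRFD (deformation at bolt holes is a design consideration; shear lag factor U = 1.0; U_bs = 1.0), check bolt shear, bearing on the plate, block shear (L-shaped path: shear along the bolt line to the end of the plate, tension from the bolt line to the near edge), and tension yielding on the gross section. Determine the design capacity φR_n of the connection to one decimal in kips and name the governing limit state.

114.3 kips (block shear governs)

Bolt shear: A_b = π(0.875)²/4 = 0.60132 in². φR_n = 0.75 × 68 × 0.60132 × 4 × 2 = 245.3 kips.
Bearing (0.5 in plate, F_u = 65 ksi): end bolts L_c = 1.75 − 0.9375/2 = 1.28125, R_n = min(1.2×1.28125×0.5×65, 2.4×0.875×0.5×65) = 49.969 kips/bolt; interior L_c = 2.5625 − 0.9375 = 1.625, R_n = 63.375 kips/bolt. φR_n = 0.75 × (1×49.969 + 3×63.375) = 180.1 kips.
Block shear: shear path 1×[1.75+3×2.5625] = 1×9.4375 in, A_gv = 4.7188, A_nv = 1×(9.4375 − 3.5×1)×0.5 = 2.9688 in²; tension to near edge: (1.625 − 0.5×1)×0.5 = 0.5625 in². R_n = min(0.6×65×2.9688, 0.6×50×4.7188) + 1.0×65×0.5625 = min(115.78, 141.56) + 36.563 = 152.34 kips. φR_n = 0.75 × 152.34 = 114.3 kips.
Tension yield (gross): A_g = 6.6875×0.5 = 3.3438 in². φR_n = 0.90 × 50 × 3.3438 = 150.5 kips.
Governing: min(245.3, 180.1, 114.3, 150.5) = 114.3 kips → block shear.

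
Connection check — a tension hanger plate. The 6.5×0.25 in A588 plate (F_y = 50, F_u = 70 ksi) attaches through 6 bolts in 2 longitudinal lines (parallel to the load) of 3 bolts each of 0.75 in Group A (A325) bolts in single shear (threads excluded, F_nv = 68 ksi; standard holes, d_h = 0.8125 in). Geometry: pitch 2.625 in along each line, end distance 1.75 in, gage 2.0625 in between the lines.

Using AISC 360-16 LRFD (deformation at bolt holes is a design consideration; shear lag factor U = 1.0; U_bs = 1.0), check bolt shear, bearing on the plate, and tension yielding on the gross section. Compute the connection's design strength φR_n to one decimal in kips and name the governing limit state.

Bolt shear: A_b = π(0.75)²/4 = 0.44179 in². φR_n = 0.75 × 68 × 0.44179 × 6 × 1 = 135.2 kips.
Bearing (0.25 in plate, F_u = 70 ksi): end bolts L_c = 1.75 − 0.8125/2 = 1.34375, R_n = min(1.2×1.34375×0.25×70, 2.4×0.75×0.25×70) = 28.219 kips/bolt; interior L_c = 2.625 − 0.8125 = 1.8125, R_n = 31.5 kips/bolt. φR_n = 0.75 × (2×28.219 + 4×31.5) = 136.8 kips.
Tension yield (gross): A_g = 6.5×0.25 = 1.625 in². φR_n = 0.90 × 50 × 1.625 = 73.1 kips.
Governing: min(135.2, 136.8, 73.1) = 73.1 kips → gross-section yield.

73.1 kips (gross-section yield governs)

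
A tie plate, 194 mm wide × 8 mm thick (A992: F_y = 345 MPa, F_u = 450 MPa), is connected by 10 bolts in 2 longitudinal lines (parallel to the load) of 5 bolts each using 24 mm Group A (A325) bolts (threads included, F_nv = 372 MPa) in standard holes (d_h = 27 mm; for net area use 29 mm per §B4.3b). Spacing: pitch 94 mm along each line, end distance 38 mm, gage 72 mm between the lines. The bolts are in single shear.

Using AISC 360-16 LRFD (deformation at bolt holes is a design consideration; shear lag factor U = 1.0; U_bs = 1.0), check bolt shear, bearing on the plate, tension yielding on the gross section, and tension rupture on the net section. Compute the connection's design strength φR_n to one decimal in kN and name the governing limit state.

367.2 kN (net-section rupture governs)

Bolt shear: A_b = π(24)²/4 = 452.39 mm². φR_n = 0.75 × 372 × 452.39 × 10 × 1 = 1262.2 kN.
Bearing (8 mm plate, F_u = 450 MPa): end bolts L_c = 38 − 27/2 = 24.5, R_n = min(1.2×24.5×8×450, 2.4×24×8×450) = 105.84 kN/bolt; interior L_c = 94 − 27 = 67, R_n = 207.36 kN/bolt. φR_n = 0.75 × (2×105.84 + 8×207.36) = 1402.9 kN.
Tension yield (gross): A_g = 194×8 = 1552 mm². φR_n = 0.90 × 345 × 1552 = 481.9 kN.
Tension rupture (net): A_n = (194 − 2×29)×8 = 1088 mm² (U = 1.0, A_e = A_n). φR_n = 0.75 × 450 × 1088 = 367.2 kN.
Governing: min(1262.2, 1402.9, 481.9, 367.2) = 367.2 kN → net-section rupture.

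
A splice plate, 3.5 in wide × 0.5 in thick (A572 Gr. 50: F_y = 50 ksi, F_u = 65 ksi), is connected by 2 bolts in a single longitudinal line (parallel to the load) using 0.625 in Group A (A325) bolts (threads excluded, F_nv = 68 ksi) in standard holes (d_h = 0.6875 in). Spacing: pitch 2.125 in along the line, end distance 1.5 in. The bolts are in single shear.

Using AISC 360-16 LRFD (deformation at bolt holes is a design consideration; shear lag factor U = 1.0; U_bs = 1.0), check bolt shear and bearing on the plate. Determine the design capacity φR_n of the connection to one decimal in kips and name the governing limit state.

31.3 kips (bolt shear governs)

Bolt shear: A_b = π(0.625)²/4 = 0.3068 in². φR_n = 0.75 × 68 × 0.3068 × 2 × 1 = 31.3 kips.
Bearing (0.5 in plate, F_u = 65 ksi): end bolts L_c = 1.5 − 0.6875/2 = 1.15625, R_n = min(1.2×1.15625×0.5×65, 2.4×0.625×0.5×65) = 45.094 kips/bolt; interior L_c = 2.125 − 0.6875 = 1.4375, R_n = 48.75 kips/bolt. φR_n = 0.75 × (1×45.094 + 1×48.75) = 70.4 kips.
Governing: min(31.3, 70.4) = 31.3 kips → bolt shear.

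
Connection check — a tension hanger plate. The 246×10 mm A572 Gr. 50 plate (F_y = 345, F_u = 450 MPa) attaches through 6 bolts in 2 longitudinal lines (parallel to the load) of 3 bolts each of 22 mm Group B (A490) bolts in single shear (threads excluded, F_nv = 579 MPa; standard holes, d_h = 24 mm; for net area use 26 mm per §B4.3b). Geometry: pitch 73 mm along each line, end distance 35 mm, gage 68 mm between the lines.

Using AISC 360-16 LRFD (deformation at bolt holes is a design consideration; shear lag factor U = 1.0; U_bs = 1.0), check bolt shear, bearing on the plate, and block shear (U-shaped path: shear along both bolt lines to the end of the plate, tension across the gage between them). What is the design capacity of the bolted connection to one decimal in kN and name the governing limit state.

Bolt shear: A_b = π(22)²/4 = 380.13 mm². φR_n = 0.75 × 579 × 380.13 × 6 × 1 = 990.4 kN.
Bearing (10 mm plate, F_u = 450 MPa): end bolts L_c = 35 − 24/2 = 23, R_n = min(1.2×23×10×450, 2.4×22×10×450) = 124.2 kN/bolt; interior L_c = 73 − 24 = 49, R_n = 237.6 kN/bolt. φR_n = 0.75 × (2×124.2 + 4×237.6) = 899.1 kN.
Block shear: shear path 2×[35+2×73] = 2×181 mm, A_gv = 3620, A_nv = 2×(181 − 2.5×26)×10 = 2320 mm²; tension across gage: (68 − 1×26)×10 = 420 mm². R_n = min(0.6×450×2320, 0.6×345×3620) + 1.0×450×420 = min(626.4, 749.34) + 189 = 815.4 kN. φR_n = 0.75 × 815.4 = 611.6 kN.
Governing: min(990.4, 899.1, 611.6) = 611.6 kN → block shear.

611.6 kN (block shear governs)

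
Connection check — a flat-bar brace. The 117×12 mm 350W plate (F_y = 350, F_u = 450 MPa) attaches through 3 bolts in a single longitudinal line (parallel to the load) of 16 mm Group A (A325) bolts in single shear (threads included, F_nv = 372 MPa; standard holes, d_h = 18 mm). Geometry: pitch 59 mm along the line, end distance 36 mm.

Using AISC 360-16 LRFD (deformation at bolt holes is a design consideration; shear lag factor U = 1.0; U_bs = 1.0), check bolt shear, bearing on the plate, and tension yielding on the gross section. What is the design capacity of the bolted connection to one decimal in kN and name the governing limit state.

Bolt shear: A_b = π(16)²/4 = 201.06 mm². φR_n = 0.75 × 372 × 201.06 × 3 × 1 = 168.3 kN.
Bearing (12 mm plate, F_u = 450 MPa): end bolts L_c = 36 − 18/2 = 27, R_n = min(1.2×27×12×450, 2.4×16×12×450) = 174.96 kN/bolt; interior L_c = 59 − 18 = 41, R_n = 207.36 kN/bolt. φR_n = 0.75 × (1×174.96 + 2×207.36) = 442.3 kN.
Tension yield (gross): A_g = 117×12 = 1404 mm². φR_n = 0.90 × 350 × 1404 = 442.3 kN.
Governing: min(168.3, 442.3, 442.3) = 168.3 kN → bolt shear.

168.3 kN (bolt shear governs)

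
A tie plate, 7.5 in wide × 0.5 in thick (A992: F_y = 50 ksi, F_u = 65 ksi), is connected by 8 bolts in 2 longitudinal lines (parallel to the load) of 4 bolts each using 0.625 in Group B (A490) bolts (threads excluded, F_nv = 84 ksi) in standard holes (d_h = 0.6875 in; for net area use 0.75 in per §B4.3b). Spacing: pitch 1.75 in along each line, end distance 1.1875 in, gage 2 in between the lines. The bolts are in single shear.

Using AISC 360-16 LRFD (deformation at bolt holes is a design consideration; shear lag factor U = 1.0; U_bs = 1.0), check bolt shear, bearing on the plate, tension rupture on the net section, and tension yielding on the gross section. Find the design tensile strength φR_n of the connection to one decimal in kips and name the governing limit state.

Bolt shear: A_b = π(0.625)²/4 = 0.3068 in². φR_n = 0.75 × 84 × 0.3068 × 8 × 1 = 154.6 kips.
Bearing (0.5 in plate, F_u = 65 ksi): end bolts L_c = 1.1875 − 0.6875/2 = 0.84375, R_n = min(1.2×0.84375×0.5×65, 2.4×0.625×0.5×65) = 32.906 kips/bolt; interior L_c = 1.75 − 0.6875 = 1.0625, R_n = 41.438 kips/bolt. φR_n = 0.75 × (2×32.906 + 6×41.438) = 235.8 kips.
Tension rupture (net): A_n = (7.5 − 2×0.75)×0.5 = 3 in² (U = 1.0, A_e = A_n). φR_n = 0.75 × 65 × 3 = 146.3 kips.
Tension yield (gross): A_g = 7.5×0.5 = 3.75 in². φR_n = 0.90 × 50 × 3.75 = 168.8 kips.
Governing: min(154.6, 235.8, 146.3, 168.8) = 146.3 kips → net-section rupture.

146.3 kips (net-section rupture governs)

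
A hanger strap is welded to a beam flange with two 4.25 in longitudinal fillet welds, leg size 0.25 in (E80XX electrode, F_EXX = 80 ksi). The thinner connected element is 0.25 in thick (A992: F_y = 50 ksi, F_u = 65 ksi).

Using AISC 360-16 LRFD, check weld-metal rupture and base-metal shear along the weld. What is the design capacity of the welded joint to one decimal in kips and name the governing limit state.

Weld metal: throat = 0.707×0.25 = 0.17675 in, L = 2×4.25 = 8.5 in. φR_n = 0.75 × 0.6 × 80 × 0.17675 × 8.5 = 54.1 kips.
Base metal shear (0.25 in plate): yield φR_n = 1.0×0.6×50×0.25×8.5 = 63.8 kips; rupture φR_n = 0.75×0.6×65×0.25×8.5 = 62.2 kips; take 62.2 kips (rupture).
Governing: min(54.1, 62.2) = 54.1 kips → weld metal.

54.1 kips (weld metal governs)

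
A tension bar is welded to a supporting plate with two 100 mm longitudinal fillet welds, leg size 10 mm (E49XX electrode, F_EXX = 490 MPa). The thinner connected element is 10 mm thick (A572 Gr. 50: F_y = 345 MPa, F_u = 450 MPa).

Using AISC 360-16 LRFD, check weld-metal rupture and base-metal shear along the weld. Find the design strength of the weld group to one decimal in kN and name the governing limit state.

311.8 kN (weld metal governs)

Weld metal: throat = 0.707×10 = 7.07 mm, L = 2×100 = 200 mm. φR_n = 0.75 × 0.6 × 490 × 7.07 × 200 = 311.8 kN.
Base metal shear (10 mm plate): yield φR_n = 1.0×0.6×345×10×200 = 414.0 kN; rupture φR_n = 0.75×0.6×450×10×200 = 405.0 kN; take 405.0 kN (rupture).
Governing: min(311.8, 405.0) = 311.8 kN → weld metal.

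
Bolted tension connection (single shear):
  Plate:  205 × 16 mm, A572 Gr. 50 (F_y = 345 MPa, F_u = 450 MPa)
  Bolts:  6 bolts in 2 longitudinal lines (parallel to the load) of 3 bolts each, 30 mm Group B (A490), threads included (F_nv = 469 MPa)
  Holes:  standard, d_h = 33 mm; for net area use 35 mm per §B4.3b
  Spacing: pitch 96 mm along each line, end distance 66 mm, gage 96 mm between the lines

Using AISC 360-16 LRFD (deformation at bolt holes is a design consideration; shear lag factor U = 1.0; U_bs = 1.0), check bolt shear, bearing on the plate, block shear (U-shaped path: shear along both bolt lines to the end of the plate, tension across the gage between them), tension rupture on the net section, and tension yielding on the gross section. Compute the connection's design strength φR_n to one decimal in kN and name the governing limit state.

Bolt shear: A_b = π(30)²/4 = 706.86 mm². φR_n = 0.75 × 469 × 706.86 × 6 × 1 = 1491.8 kN.
Bearing (16 mm plate, F_u = 450 MPa): end bolts L_c = 66 − 33/2 = 49.5, R_n = min(1.2×49.5×16×450, 2.4×30×16×450) = 427.68 kN/bolt; interior L_c = 96 − 33 = 63, R_n = 518.4 kN/bolt. φR_n = 0.75 × (2×427.68 + 4×518.4) = 2196.7 kN.
Block shear: shear path 2×[66+2×96] = 2×258 mm, A_gv = 8256, A_nv = 2×(258 − 2.5×35)×16 = 5456 mm²; tension across gage: (96 − 1×35)×16 = 976 mm². R_n = min(0.6×450×5456, 0.6×345×8256) + 1.0×450×976 = min(1473.1, 1709) + 439.2 = 1912.3 kN. φR_n = 0.75 × 1912.3 = 1434.2 kN.
Tension rupture (net): A_n = (205 − 2×35)×16 = 2160 mm² (U = 1.0, A_e = A_n). φR_n = 0.75 × 450 × 2160 = 729.0 kN.
Tension yield (gross): A_g = 205×16 = 3280 mm². φR_n = 0.90 × 345 × 3280 = 1018.4 kN.
Governing: min(1491.8, 2196.7, 1434.2, 729.0, 1018.4) = 729.0 kN → net-section rupture.

729.0 kN (net-section rupture governs)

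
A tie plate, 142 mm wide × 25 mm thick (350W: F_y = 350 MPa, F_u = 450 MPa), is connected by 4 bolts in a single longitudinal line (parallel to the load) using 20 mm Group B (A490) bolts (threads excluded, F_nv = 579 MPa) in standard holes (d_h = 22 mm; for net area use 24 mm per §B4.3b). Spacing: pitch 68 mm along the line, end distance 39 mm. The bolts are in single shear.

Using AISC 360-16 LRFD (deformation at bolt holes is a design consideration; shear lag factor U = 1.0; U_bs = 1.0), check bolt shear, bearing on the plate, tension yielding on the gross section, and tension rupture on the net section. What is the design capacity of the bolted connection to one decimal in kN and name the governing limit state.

Bolt shear: A_b = π(20)²/4 = 314.16 mm². φR_n = 0.75 × 579 × 314.16 × 4 × 1 = 545.7 kN.
Bearing (25 mm plate, F_u = 450 MPa): end bolts L_c = 39 − 22/2 = 28, R_n = min(1.2×28×25×450, 2.4×20×25×450) = 378 kN/bolt; interior L_c = 68 − 22 = 46, R_n = 540 kN/bolt. φR_n = 0.75 × (1×378 + 3×540) = 1498.5 kN.
Tension yield (gross): A_g = 142×25 = 3550 mm². φR_n = 0.90 × 350 × 3550 = 1118.3 kN.
Tension rupture (net): A_n = (142 − 1×24)×25 = 2950 mm² (U = 1.0, A_e = A_n). φR_n = 0.75 × 450 × 2950 = 995.6 kN.
Governing: min(545.7, 1498.5, 1118.3, 995.6) = 545.7 kN → bolt shear.

545.7 kN (bolt shear governs)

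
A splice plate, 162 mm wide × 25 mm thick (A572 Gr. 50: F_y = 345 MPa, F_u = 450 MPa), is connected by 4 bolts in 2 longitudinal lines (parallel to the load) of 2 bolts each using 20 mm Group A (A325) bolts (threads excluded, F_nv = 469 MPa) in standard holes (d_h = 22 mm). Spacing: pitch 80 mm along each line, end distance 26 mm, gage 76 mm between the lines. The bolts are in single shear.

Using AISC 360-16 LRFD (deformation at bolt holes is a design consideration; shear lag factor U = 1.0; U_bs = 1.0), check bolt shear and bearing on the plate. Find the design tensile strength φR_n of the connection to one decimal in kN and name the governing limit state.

442.0 kN (bolt shear governs)

Bolt shear: A_b = π(20)²/4 = 314.16 mm². φR_n = 0.75 × 469 × 314.16 × 4 × 1 = 442.0 kN.
Bearing (25 mm plate, F_u = 450 MPa): end bolts L_c = 26 − 22/2 = 15, R_n = min(1.2×15×25×450, 2.4×20×25×450) = 202.5 kN/bolt; interior L_c = 80 − 22 = 58, R_n = 540 kN/bolt. φR_n = 0.75 × (2×202.5 + 2×540) = 1113.8 kN.
Governing: min(442.0, 1113.8) = 442.0 kN → bolt shear.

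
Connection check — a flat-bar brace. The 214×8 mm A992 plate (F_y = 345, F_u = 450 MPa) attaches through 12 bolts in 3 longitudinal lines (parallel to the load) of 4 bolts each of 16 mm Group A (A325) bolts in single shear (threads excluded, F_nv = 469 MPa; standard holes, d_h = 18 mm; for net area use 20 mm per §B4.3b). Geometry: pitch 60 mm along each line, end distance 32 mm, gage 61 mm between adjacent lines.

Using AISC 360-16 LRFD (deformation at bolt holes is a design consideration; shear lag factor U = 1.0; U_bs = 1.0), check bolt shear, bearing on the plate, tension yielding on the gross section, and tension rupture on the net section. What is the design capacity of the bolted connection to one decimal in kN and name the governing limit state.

415.8 kN (net-section rupture governs)

Bolt shear: A_b = π(16)²/4 = 201.06 mm². φR_n = 0.75 × 469 × 201.06 × 12 × 1 = 848.7 kN.
Bearing (8 mm plate, F_u = 450 MPa): end bolts L_c = 32 − 18/2 = 23, R_n = min(1.2×23×8×450, 2.4×16×8×450) = 99.36 kN/bolt; interior L_c = 60 − 18 = 42, R_n = 138.24 kN/bolt. φR_n = 0.75 × (3×99.36 + 9×138.24) = 1156.7 kN.
Tension yield (gross): A_g = 214×8 = 1712 mm². φR_n = 0.90 × 345 × 1712 = 531.6 kN.
Tension rupture (net): A_n = (214 − 3×20)×8 = 1232 mm² (U = 1.0, A_e = A_n). φR_n = 0.75 × 450 × 1232 = 415.8 kN.
Governing: min(848.7, 1156.7, 531.6, 415.8) = 415.8 kN → net-section rupture.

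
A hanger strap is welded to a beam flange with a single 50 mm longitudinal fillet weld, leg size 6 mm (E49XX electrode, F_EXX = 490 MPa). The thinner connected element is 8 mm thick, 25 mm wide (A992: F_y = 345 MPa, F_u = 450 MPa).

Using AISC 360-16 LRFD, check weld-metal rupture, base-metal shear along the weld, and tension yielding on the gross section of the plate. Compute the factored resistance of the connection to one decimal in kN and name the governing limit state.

Weld metal: throat = 0.707×6 = 4.242 mm, L = 50 mm. φR_n = 0.75 × 0.6 × 490 × 4.242 × 50 = 46.8 kN.
Base metal shear (8 mm plate): yield φR_n = 1.0×0.6×345×8×50 = 82.8 kN; rupture φR_n = 0.75×0.6×450×8×50 = 81.0 kN; take 81.0 kN (rupture).
Tension yield (gross): A_g = 25×8 = 200 mm². φR_n = 0.90 × 345 × 200 = 62.1 kN.
Governing: min(46.8, 81.0, 62.1) = 46.8 kN → weld metal.

46.8 kN (weld metal governs)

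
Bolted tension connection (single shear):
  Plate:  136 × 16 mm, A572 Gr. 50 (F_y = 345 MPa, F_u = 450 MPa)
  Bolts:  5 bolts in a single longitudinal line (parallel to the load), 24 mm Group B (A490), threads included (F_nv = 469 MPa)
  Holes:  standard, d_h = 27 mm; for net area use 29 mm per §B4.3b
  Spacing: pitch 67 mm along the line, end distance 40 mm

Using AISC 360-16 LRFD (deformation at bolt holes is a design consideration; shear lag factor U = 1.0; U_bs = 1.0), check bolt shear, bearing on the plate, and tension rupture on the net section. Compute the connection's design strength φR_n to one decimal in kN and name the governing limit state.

Bolt shear: A_b = π(24)²/4 = 452.39 mm². φR_n = 0.75 × 469 × 452.39 × 5 × 1 = 795.6 kN.
Bearing (16 mm plate, F_u = 450 MPa): end bolts L_c = 40 − 27/2 = 26.5, R_n = min(1.2×26.5×16×450, 2.4×24×16×450) = 228.96 kN/bolt; interior L_c = 67 − 27 = 40, R_n = 345.6 kN/bolt. φR_n = 0.75 × (1×228.96 + 4×345.6) = 1208.5 kN.
Tension rupture (net): A_n = (136 − 1×29)×16 = 1712 mm² (U = 1.0, A_e = A_n). φR_n = 0.75 × 450 × 1712 = 577.8 kN.
Governing: min(795.6, 1208.5, 577.8) = 577.8 kN → net-section rupture.

577.8 kN (net-section rupture governs)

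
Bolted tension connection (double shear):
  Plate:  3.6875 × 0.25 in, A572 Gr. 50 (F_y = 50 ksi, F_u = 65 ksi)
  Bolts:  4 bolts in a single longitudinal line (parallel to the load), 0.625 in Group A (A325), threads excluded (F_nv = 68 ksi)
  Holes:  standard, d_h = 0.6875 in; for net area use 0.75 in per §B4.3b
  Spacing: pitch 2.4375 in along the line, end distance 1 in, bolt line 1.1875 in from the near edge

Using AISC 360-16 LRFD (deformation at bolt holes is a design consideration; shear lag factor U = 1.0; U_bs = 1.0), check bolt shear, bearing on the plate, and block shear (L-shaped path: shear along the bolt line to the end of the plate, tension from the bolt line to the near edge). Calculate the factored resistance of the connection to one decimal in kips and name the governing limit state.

Bolt shear: A_b = π(0.625)²/4 = 0.3068 in². φR_n = 0.75 × 68 × 0.3068 × 4 × 2 = 125.2 kips.
Bearing (0.25 in plate, F_u = 65 ksi): end bolts L_c = 1 − 0.6875/2 = 0.65625, R_n = min(1.2×0.65625×0.25×65, 2.4×0.625×0.25×65) = 12.797 kips/bolt; interior L_c = 2.4375 − 0.6875 = 1.75, R_n = 24.375 kips/bolt. φR_n = 0.75 × (1×12.797 + 3×24.375) = 64.4 kips.
Block shear: shear path 1×[1+3×2.4375] = 1×8.3125 in, A_gv = 2.0781, A_nv = 1×(8.3125 − 3.5×0.75)×0.25 = 1.4219 in²; tension to near edge: (1.1875 − 0.5×0.75)×0.25 = 0.20313 in². R_n = min(0.6×65×1.4219, 0.6×50×2.0781) + 1.0×65×0.20313 = min(55.454, 62.343) + 13.203 = 68.657 kips. φR_n = 0.75 × 68.657 = 51.5 kips.
Governing: min(125.2, 64.4, 51.5) = 51.5 kips → block shear.

51.5 kips (block shear governs)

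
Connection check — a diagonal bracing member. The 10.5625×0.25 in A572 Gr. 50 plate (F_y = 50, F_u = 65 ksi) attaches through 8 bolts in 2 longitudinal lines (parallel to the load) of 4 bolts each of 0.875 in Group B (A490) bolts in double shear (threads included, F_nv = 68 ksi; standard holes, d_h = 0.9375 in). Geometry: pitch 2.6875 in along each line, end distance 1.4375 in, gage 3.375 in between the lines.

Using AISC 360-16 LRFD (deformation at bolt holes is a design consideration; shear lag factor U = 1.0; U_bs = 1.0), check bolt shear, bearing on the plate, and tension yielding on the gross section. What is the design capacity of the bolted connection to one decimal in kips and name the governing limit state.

Bolt shear: A_b = π(0.875)²/4 = 0.60132 in². φR_n = 0.75 × 68 × 0.60132 × 8 × 2 = 490.7 kips.
Bearing (0.25 in plate, F_u = 65 ksi): end bolts L_c = 1.4375 − 0.9375/2 = 0.96875, R_n = min(1.2×0.96875×0.25×65, 2.4×0.875×0.25×65) = 18.891 kips/bolt; interior L_c = 2.6875 − 0.9375 = 1.75, R_n = 34.125 kips/bolt. φR_n = 0.75 × (2×18.891 + 6×34.125) = 181.9 kips.
Tension yield (gross): A_g = 10.5625×0.25 = 2.6406 in². φR_n = 0.90 × 50 × 2.6406 = 118.8 kips.
Governing: min(490.7, 181.9, 118.8) = 118.8 kips → gross-section yield.

118.8 kips (gross-section yield governs)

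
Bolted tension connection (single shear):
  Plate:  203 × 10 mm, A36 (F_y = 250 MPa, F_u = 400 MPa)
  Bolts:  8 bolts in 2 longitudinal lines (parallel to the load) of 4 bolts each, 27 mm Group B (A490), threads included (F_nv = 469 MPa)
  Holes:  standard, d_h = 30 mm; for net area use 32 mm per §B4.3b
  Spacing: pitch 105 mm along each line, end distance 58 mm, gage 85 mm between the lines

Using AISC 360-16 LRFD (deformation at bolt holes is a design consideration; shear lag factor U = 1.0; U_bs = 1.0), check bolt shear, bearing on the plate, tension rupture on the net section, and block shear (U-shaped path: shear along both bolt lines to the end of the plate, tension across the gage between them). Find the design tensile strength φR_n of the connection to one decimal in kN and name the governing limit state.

417.0 kN (net-section rupture governs)

Bolt shear: A_b = π(27)²/4 = 572.56 mm². φR_n = 0.75 × 469 × 572.56 × 8 × 1 = 1611.2 kN.
Bearing (10 mm plate, F_u = 400 MPa): end bolts L_c = 58 − 30/2 = 43, R_n = min(1.2×43×10×400, 2.4×27×10×400) = 206.4 kN/bolt; interior L_c = 105 − 30 = 75, R_n = 259.2 kN/bolt. φR_n = 0.75 × (2×206.4 + 6×259.2) = 1476.0 kN.
Tension rupture (net): A_n = (203 − 2×32)×10 = 1390 mm² (U = 1.0, A_e = A_n). φR_n = 0.75 × 400 × 1390 = 417.0 kN.
Block shear: shear path 2×[58+3×105] = 2×373 mm, A_gv = 7460, A_nv = 2×(373 − 3.5×32)×10 = 5220 mm²; tension across gage: (85 − 1×32)×10 = 530 mm². R_n = min(0.6×400×5220, 0.6×250×7460) + 1.0×400×530 = min(1252.8, 1119) + 212 = 1331 kN. φR_n = 0.75 × 1331 = 998.3 kN.
Governing: min(1611.2, 1476.0, 417.0, 998.3) = 417.0 kN → net-section rupture.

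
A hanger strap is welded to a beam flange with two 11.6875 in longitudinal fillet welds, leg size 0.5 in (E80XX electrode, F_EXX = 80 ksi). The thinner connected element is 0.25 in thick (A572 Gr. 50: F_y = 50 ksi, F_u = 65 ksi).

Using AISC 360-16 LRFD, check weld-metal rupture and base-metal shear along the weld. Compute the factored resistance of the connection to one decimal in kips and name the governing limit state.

Weld metal: throat = 0.707×0.5 = 0.3535 in, L = 2×11.6875 = 23.375 in. φR_n = 0.75 × 0.6 × 80 × 0.3535 × 23.375 = 297.5 kips.
Base metal shear (0.25 in plate): yield φR_n = 1.0×0.6×50×0.25×23.375 = 175.3 kips; rupture φR_n = 0.75×0.6×65×0.25×23.375 = 170.9 kips; take 170.9 kips (rupture).
Governing: min(297.5, 170.9) = 170.9 kips → base-metal shear.

170.9 kips (base-metal shear governs)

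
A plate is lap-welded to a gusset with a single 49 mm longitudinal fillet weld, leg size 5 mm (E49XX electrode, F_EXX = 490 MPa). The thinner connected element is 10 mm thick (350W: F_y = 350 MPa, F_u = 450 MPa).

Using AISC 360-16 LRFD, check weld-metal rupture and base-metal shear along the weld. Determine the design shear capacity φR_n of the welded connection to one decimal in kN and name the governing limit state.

38.2 kN (weld metal governs)

Weld metal: throat = 0.707×5 = 3.535 mm, L = 49 mm. φR_n = 0.75 × 0.6 × 490 × 3.535 × 49 = 38.2 kN.
Base metal shear (10 mm plate): yield φR_n = 1.0×0.6×350×10×49 = 102.9 kN; rupture φR_n = 0.75×0.6×450×10×49 = 99.2 kN; take 99.2 kN (rupture).
Governing: min(38.2, 99.2) = 38.2 kN → weld metal.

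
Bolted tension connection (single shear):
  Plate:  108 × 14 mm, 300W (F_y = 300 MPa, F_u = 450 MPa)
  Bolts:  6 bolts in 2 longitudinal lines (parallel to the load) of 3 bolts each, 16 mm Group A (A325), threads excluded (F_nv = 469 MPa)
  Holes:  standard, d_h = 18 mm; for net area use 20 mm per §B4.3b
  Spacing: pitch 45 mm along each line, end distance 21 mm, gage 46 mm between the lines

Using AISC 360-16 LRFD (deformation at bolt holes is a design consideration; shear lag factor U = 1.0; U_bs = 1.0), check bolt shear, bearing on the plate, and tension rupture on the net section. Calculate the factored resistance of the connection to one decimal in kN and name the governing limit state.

Bolt shear: A_b = π(16)²/4 = 201.06 mm². φR_n = 0.75 × 469 × 201.06 × 6 × 1 = 424.3 kN.
Bearing (14 mm plate, F_u = 450 MPa): end bolts L_c = 21 − 18/2 = 12, R_n = min(1.2×12×14×450, 2.4×16×14×450) = 90.72 kN/bolt; interior L_c = 45 − 18 = 27, R_n = 204.12 kN/bolt. φR_n = 0.75 × (2×90.72 + 4×204.12) = 748.4 kN.
Tension rupture (net): A_n = (108 − 2×20)×14 = 952 mm² (U = 1.0, A_e = A_n). φR_n = 0.75 × 450 × 952 = 321.3 kN.
Governing: min(424.3, 748.4, 321.3) = 321.3 kN → net-section rupture.

321.3 kN (net-section rupture governs)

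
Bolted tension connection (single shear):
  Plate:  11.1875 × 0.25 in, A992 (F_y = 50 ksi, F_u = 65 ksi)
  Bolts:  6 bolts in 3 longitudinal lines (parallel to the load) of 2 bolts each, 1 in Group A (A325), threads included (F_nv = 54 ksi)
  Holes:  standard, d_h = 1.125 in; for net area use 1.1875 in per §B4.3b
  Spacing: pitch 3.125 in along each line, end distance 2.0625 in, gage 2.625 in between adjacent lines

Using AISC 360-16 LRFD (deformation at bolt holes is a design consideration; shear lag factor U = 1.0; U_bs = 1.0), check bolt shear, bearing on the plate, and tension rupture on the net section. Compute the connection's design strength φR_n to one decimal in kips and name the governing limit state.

92.9 kips (net-section rupture governs)

Bolt shear: A_b = π(1)²/4 = 0.7854 in². φR_n = 0.75 × 54 × 0.7854 × 6 × 1 = 190.9 kips.
Bearing (0.25 in plate, F_u = 65 ksi): end bolts L_c = 2.0625 − 1.125/2 = 1.5, R_n = min(1.2×1.5×0.25×65, 2.4×1×0.25×65) = 29.25 kips/bolt; interior L_c = 3.125 − 1.125 = 2, R_n = 39 kips/bolt. φR_n = 0.75 × (3×29.25 + 3×39) = 153.6 kips.
Tension rupture (net): A_n = (11.1875 − 3×1.1875)×0.25 = 1.9063 in² (U = 1.0, A_e = A_n). φR_n = 0.75 × 65 × 1.9063 = 92.9 kips.
Governing: min(190.9, 153.6, 92.9) = 92.9 kips → net-section rupture.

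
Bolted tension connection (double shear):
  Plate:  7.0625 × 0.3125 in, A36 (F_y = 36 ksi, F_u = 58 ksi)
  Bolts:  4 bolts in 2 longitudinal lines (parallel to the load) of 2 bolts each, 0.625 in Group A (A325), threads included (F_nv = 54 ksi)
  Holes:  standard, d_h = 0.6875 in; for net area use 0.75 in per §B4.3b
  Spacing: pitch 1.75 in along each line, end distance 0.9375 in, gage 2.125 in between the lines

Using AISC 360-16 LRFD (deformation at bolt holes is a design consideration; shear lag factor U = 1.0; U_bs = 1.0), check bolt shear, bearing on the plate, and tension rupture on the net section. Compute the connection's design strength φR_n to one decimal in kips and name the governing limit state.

54.0 kips (bearing governs)

Bolt shear: A_b = π(0.625)²/4 = 0.3068 in². φR_n = 0.75 × 54 × 0.3068 × 4 × 2 = 99.4 kips.
Bearing (0.3125 in plate, F_u = 58 ksi): end bolts L_c = 0.9375 − 0.6875/2 = 0.59375, R_n = min(1.2×0.59375×0.3125×58, 2.4×0.625×0.3125×58) = 12.914 kips/bolt; interior L_c = 1.75 − 0.6875 = 1.0625, R_n = 23.109 kips/bolt. φR_n = 0.75 × (2×12.914 + 2×23.109) = 54.0 kips.
Tension rupture (net): A_n = (7.0625 − 2×0.75)×0.3125 = 1.7383 in² (U = 1.0, A_e = A_n). φR_n = 0.75 × 58 × 1.7383 = 75.6 kips.
Governing: min(99.4, 54.0, 75.6) = 54.0 kips → bearing.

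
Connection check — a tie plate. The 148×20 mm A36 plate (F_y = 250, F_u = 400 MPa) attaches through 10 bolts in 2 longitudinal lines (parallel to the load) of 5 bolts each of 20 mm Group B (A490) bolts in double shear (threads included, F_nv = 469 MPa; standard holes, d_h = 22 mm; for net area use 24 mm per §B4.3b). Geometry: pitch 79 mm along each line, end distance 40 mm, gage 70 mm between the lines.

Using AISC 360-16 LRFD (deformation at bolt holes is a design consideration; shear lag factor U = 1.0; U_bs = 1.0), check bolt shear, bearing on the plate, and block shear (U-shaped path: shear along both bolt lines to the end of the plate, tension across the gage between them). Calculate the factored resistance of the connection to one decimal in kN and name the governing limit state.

Bolt shear: A_b = π(20)²/4 = 314.16 mm². φR_n = 0.75 × 469 × 314.16 × 10 × 2 = 2210.1 kN.
Bearing (20 mm plate, F_u = 400 MPa): end bolts L_c = 40 − 22/2 = 29, R_n = min(1.2×29×20×400, 2.4×20×20×400) = 278.4 kN/bolt; interior L_c = 79 − 22 = 57, R_n = 384 kN/bolt. φR_n = 0.75 × (2×278.4 + 8×384) = 2721.6 kN.
Block shear: shear path 2×[40+4×79] = 2×356 mm, A_gv = 14240, A_nv = 2×(356 − 4.5×24)×20 = 9920 mm²; tension across gage: (70 − 1×24)×20 = 920 mm². R_n = min(0.6×400×9920, 0.6×250×14240) + 1.0×400×920 = min(2380.8, 2136) + 368 = 2504 kN. φR_n = 0.75 × 2504 = 1878.0 kN.
Governing: min(2210.1, 2721.6, 1878.0) = 1878.0 kN → block shear.

1878.0 kN (block shear governs)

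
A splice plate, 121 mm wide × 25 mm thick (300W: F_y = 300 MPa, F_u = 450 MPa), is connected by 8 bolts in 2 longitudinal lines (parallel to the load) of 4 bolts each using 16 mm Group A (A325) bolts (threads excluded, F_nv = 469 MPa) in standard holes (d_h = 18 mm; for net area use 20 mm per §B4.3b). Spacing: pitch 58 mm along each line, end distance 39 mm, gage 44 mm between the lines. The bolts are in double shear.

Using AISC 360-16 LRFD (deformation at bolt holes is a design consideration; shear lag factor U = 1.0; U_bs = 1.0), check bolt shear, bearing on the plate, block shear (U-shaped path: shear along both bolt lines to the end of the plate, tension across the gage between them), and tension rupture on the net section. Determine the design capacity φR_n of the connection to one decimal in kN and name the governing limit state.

Bolt shear: A_b = π(16)²/4 = 201.06 mm². φR_n = 0.75 × 469 × 201.06 × 8 × 2 = 1131.6 kN.
Bearing (25 mm plate, F_u = 450 MPa): end bolts L_c = 39 − 18/2 = 30, R_n = min(1.2×30×25×450, 2.4×16×25×450) = 405 kN/bolt; interior L_c = 58 − 18 = 40, R_n = 432 kN/bolt. φR_n = 0.75 × (2×405 + 6×432) = 2551.5 kN.
Block shear: shear path 2×[39+3×58] = 2×213 mm, A_gv = 10650, A_nv = 2×(213 − 3.5×20)×25 = 7150 mm²; tension across gage: (44 − 1×20)×25 = 600 mm². R_n = min(0.6×450×7150, 0.6×300×10650) + 1.0×450×600 = min(1930.5, 1917) + 270 = 2187 kN. φR_n = 0.75 × 2187 = 1640.3 kN.
Tension rupture (net): A_n = (121 − 2×20)×25 = 2025 mm² (U = 1.0, A_e = A_n). φR_n = 0.75 × 450 × 2025 = 683.4 kN.
Governing: min(1131.6, 2551.5, 1640.3, 683.4) = 683.4 kN → net-section rupture.

683.4 kN (net-section rupture governs)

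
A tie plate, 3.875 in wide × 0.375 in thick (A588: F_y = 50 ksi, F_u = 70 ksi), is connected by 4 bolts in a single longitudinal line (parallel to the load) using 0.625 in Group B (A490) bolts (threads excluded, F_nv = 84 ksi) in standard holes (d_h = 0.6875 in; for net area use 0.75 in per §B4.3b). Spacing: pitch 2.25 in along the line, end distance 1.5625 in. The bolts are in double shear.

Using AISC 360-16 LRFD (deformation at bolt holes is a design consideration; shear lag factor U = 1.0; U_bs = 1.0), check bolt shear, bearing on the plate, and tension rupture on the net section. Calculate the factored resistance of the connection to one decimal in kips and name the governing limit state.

Bolt shear: A_b = π(0.625)²/4 = 0.3068 in². φR_n = 0.75 × 84 × 0.3068 × 4 × 2 = 154.6 kips.
Bearing (0.375 in plate, F_u = 70 ksi): end bolts L_c = 1.5625 − 0.6875/2 = 1.21875, R_n = min(1.2×1.21875×0.375×70, 2.4×0.625×0.375×70) = 38.391 kips/bolt; interior L_c = 2.25 − 0.6875 = 1.5625, R_n = 39.375 kips/bolt. φR_n = 0.75 × (1×38.391 + 3×39.375) = 117.4 kips.
Tension rupture (net): A_n = (3.875 − 1×0.75)×0.375 = 1.1719 in² (U = 1.0, A_e = A_n). φR_n = 0.75 × 70 × 1.1719 = 61.5 kips.
Governing: min(154.6, 117.4, 61.5) = 61.5 kips → net-section rupture.

61.5 kips (net-section rupture governs)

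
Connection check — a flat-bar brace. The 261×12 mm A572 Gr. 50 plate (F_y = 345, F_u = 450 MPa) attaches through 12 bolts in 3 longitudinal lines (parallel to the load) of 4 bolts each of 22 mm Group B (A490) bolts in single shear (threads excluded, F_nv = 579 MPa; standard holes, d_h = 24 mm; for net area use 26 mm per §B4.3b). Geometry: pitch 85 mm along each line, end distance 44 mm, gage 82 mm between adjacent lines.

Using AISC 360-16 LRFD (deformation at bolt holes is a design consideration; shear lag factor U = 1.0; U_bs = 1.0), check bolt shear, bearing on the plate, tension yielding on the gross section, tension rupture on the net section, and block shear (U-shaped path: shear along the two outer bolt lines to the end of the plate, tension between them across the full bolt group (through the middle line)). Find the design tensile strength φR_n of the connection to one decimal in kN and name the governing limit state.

741.2 kN (net-section rupture governs)

Bolt shear: A_b = π(22)²/4 = 380.13 mm². φR_n = 0.75 × 579 × 380.13 × 12 × 1 = 1980.9 kN.
Bearing (12 mm plate, F_u = 450 MPa): end bolts L_c = 44 − 24/2 = 32, R_n = min(1.2×32×12×450, 2.4×22×12×450) = 207.36 kN/bolt; interior L_c = 85 − 24 = 61, R_n = 285.12 kN/bolt. φR_n = 0.75 × (3×207.36 + 9×285.12) = 2391.1 kN.
Tension yield (gross): A_g = 261×12 = 3132 mm². φR_n = 0.90 × 345 × 3132 = 972.5 kN.
Tension rupture (net): A_n = (261 − 3×26)×12 = 2196 mm² (U = 1.0, A_e = A_n). φR_n = 0.75 × 450 × 2196 = 741.2 kN.
Block shear: shear path 2×[44+3×85] = 2×299 mm, A_gv = 7176, A_nv = 2×(299 − 3.5×26)×12 = 4992 mm²; tension across gage: (164 − 2×26)×12 = 1344 mm². R_n = min(0.6×450×4992, 0.6×345×7176) + 1.0×450×1344 = min(1347.8, 1485.4) + 604.8 = 1952.6 kN. φR_n = 0.75 × 1952.6 = 1464.5 kN.
Governing: min(1980.9, 2391.1, 972.5, 741.2, 1464.5) = 741.2 kN → net-section rupture.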